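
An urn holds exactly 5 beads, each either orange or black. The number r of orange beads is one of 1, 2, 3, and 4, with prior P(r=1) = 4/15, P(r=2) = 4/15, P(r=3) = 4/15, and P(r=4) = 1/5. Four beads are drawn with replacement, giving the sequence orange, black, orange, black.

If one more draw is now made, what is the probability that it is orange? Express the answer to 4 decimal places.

0.4880

Compute the likelihood of the observed sequence for each case: P(data | r = 1) = (1/5)(4/5)(1/5)(4/5) = 0.0256; P(data | r = 2) = (2/5)(3/5)(2/5)(3/5) = 0.0576; P(data | r = 3) = (3/5)(2/5)(3/5)(2/5) = 0.0576; P(data | r = 4) = (4/5)(1/5)(4/5)(1/5) = 0.0256.
Weighting by the prior gives 4/15 · 0.0256 = 0.0068267, 4/15 · 0.0576 = 0.01536, 4/15 · 0.0576 = 0.01536, 1/5 · 0.0256 = 0.00512; with total 0.042667.
The posterior is then P(r = 1 | data) = 0.16, P(r = 2 | data) = 0.36, P(r = 3 | data) = 0.36, P(r = 4 | data) = 0.12.
So P(orange next | data) = Σ P(orange next | H) P(H | data) = (1/5)(0.16) + (2/5)(0.36) + (3/5)(0.36) + (4/5)(0.12) = 0.488.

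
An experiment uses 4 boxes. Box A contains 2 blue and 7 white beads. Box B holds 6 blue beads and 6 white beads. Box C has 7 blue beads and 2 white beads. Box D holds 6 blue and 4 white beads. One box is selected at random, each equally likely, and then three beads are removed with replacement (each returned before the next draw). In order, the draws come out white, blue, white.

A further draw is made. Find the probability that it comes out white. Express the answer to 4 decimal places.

Under each hypothesis, the probability of the observed sequence is: P(data | box A) = (7/9)(2/9)(7/9) = 0.13443; P(data | box B) = (6/12)(6/12)(6/12) = 0.125; P(data | box C) = (2/9)(7/9)(2/9) = 0.038409; P(data | box D) = (4/10)(6/10)(4/10) = 0.096.
Multiplying each by its prior: 1/4 · 0.13443 = 0.033608, 1/4 · 0.125 = 0.03125, 1/4 · 0.038409 = 0.0096022, 1/4 · 0.096 = 0.024; summing to 0.09846.
Dividing through by the total gives posterior P(box A | data) = 0.34133, P(box B | data) = 0.31739, P(box C | data) = 0.097524, P(box D | data) = 0.24375.
Averaging over the posterior, P(white next | data) = (7/9)(0.34133) + (1/2)(0.31739) + (2/9)(0.097524) + (2/5)(0.24375) = 0.54335.

0.5433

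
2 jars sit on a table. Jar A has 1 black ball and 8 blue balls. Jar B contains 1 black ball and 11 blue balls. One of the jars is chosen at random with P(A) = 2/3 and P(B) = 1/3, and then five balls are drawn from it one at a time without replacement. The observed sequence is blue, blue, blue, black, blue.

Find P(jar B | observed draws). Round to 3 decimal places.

0.273

Under each hypothesis, the probability of the observed sequence is: P(data | jar A) = (8/9)(7/8)(6/7)(1/6)(5/5) = 1/9; P(data | jar B) = (11/12)(10/11)(9/10)(1/9)(8/8) = 1/12.
Weighting by the prior gives 2/3 · 1/9 = 2/27, 1/3 · 1/12 = 1/36; summing to 11/108.
Therefore the posterior P(jar B | data) = (1/36) / (11/108) = 3/11.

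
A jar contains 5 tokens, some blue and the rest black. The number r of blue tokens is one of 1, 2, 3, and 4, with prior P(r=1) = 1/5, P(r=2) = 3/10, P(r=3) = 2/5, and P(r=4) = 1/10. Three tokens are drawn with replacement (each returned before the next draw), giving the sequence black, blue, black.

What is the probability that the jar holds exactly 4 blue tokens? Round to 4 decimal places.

The likelihood of the observed sequence under each hypothesis: P(data | r = 1) = (4/5)(1/5)(4/5) = 16/125; P(data | r = 2) = (3/5)(2/5)(3/5) = 18/125; P(data | r = 3) = (2/5)(3/5)(2/5) = 12/125; P(data | r = 4) = (1/5)(4/5)(1/5) = 4/125.
Weighting by the prior gives 1/5 · 16/125 = 16/625, 3/10 · 18/125 = 27/625, 2/5 · 12/125 = 24/625, 1/10 · 4/125 = 2/625; these sum to 69/625.
Hence P(r = 4 | data) = (2/625) / (69/625) = 2/69.

0.0290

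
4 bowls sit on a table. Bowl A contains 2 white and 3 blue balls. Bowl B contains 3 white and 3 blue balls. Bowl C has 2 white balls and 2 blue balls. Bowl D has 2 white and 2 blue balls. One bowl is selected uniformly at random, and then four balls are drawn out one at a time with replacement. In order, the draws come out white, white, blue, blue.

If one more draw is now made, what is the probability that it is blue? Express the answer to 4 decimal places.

For each hypothesis, P(data | H) works out to: P(data | bowl A) = (2/5)(2/5)(3/5)(3/5) = 0.0576; P(data | bowl B) = (3/6)(3/6)(3/6)(3/6) = 0.0625; P(data | bowl C) = (2/4)(2/4)(2/4)(2/4) = 0.0625; P(data | bowl D) = (2/4)(2/4)(2/4)(2/4) = 0.0625.
The prior-weighted likelihoods are 1/4 · 0.0576 = 0.0144, 1/4 · 0.0625 = 0.015625, 1/4 · 0.0625 = 0.015625, 1/4 · 0.0625 = 0.015625; summing to 0.061275.
The posterior is then P(bowl A | data) = 0.23501, P(bowl B | data) = 0.255, P(bowl C | data) = 0.255, P(bowl D | data) = 0.255.
The predictive probability is P(blue next | data) = (3/5)(0.23501) + (1/2)(0.255) + (1/2)(0.255) + (1/2)(0.255) = 0.5235.

0.5235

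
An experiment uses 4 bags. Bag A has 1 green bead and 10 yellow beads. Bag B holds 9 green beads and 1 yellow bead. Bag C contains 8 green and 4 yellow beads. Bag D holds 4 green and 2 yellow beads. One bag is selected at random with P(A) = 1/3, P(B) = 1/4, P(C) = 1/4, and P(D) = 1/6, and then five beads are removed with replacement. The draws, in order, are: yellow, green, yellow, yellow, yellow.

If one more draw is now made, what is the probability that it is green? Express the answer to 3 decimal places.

For each hypothesis, P(data | H) works out to: P(data | bag A) = (10/11)(1/11)(10/11)(10/11)(10/11) = 0.062092; P(data | bag B) = (1/10)(9/10)(1/10)(1/10)(1/10) = 9e-05; P(data | bag C) = (4/12)(8/12)(4/12)(4/12)(4/12) = 0.0082305; P(data | bag D) = (2/6)(4/6)(2/6)(2/6)(2/6) = 0.0082305.
Weighting by the prior gives 1/3 · 0.062092 = 0.020697, 1/4 · 9e-05 = 2.25e-05, 1/4 · 0.0082305 = 0.0020576, 1/6 · 0.0082305 = 0.0013717; summing to 0.024149.
Normalising, the posterior is P(bag A | data) = 0.85706, P(bag B | data) = 0.00093171, P(bag C | data) = 0.085204, P(bag D | data) = 0.056803.
The predictive probability is P(green next | data) = (1/11)(0.85706) + (9/10)(0.00093171) + (2/3)(0.085204) + (2/3)(0.056803) = 0.17342.

0.173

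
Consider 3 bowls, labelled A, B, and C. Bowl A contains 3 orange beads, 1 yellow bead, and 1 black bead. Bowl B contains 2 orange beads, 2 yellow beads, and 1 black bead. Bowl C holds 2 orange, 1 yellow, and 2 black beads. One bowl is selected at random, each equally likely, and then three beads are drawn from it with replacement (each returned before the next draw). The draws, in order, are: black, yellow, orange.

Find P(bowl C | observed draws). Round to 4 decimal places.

0.3636

Compute the likelihood of the observed sequence for each case: P(data | bowl A) = (1/5)(1/5)(3/5) = 3/125; P(data | bowl B) = (1/5)(2/5)(2/5) = 4/125; P(data | bowl C) = (2/5)(1/5)(2/5) = 4/125.
Weighting by the prior gives 1/3 · 3/125 = 1/125, 1/3 · 4/125 = 4/375, 1/3 · 4/125 = 4/375; these sum to 11/375.
So P(bowl C | data) = (4/375) / (11/375) = 4/11.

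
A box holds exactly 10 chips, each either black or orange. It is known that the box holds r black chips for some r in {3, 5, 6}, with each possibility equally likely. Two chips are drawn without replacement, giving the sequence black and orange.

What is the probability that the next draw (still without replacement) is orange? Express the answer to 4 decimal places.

0.5321

Compute the likelihood of the observed sequence for each case: P(data | r = 3) = (3/10)(7/9) = 7/30; P(data | r = 5) = (5/10)(5/9) = 5/18; P(data | r = 6) = (6/10)(4/9) = 4/15.
Multiplying each by its prior: 1/3 · 7/30 = 7/90, 1/3 · 5/18 = 5/54, 1/3 · 4/15 = 4/45; with total 7/27.
Dividing through by the total gives posterior P(r = 3 | data) = 3/10, P(r = 5 | data) = 5/14, P(r = 6 | data) = 12/35.
Averaging over the posterior, P(orange next | data) = (3/4)(3/10) + (1/2)(5/14) + (3/8)(12/35) = 149/280.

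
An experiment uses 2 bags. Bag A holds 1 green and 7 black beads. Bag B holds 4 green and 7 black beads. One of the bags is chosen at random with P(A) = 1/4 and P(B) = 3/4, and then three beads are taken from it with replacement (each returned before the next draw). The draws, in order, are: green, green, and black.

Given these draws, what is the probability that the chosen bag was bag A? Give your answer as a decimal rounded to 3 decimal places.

For each hypothesis, P(data | H) works out to: P(data | bag A) = (1/8)(1/8)(7/8) = 0.013672; P(data | bag B) = (4/11)(4/11)(7/11) = 0.084147.
The prior-weighted likelihoods are 1/4 · 0.013672 = 0.003418, 3/4 · 0.084147 = 0.06311; summing to 0.066528.
By Bayes' rule, P(bag A | data) = (0.003418) / (0.066528) = 0.051376.

0.051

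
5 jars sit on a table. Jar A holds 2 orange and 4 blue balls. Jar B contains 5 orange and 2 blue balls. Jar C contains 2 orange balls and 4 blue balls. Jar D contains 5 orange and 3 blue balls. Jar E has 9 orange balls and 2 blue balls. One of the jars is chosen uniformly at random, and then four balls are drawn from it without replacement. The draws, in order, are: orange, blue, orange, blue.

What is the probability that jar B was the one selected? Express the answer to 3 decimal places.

0.176

Under each hypothesis, the probability of the observed sequence is: P(data | jar A) = (2/6)(4/5)(1/4)(3/3) = 1/15; P(data | jar B) = (5/7)(2/6)(4/5)(1/4) = 1/21; P(data | jar C) = (2/6)(4/5)(1/4)(3/3) = 1/15; P(data | jar D) = (5/8)(3/7)(4/6)(2/5) = 1/14; P(data | jar E) = (9/11)(2/10)(8/9)(1/8) = 1/55.
Weighting by the prior gives 1/5 · 1/15 = 1/75, 1/5 · 1/21 = 1/105, 1/5 · 1/15 = 1/75, 1/5 · 1/14 = 1/70, 1/5 · 1/55 = 1/275; summing to 25/462.
By Bayes' rule, P(jar B | data) = (1/105) / (25/462) = 22/125.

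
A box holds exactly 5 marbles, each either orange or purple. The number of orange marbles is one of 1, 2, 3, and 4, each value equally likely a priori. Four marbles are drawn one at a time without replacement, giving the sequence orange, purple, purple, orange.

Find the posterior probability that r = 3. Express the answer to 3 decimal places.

Compute the likelihood of the observed sequence for each case: P(data | r = 1) = (1/5)(4/4)(3/3)(0/2) = 0; P(data | r = 2) = (2/5)(3/4)(2/3)(1/2) = 1/10; P(data | r = 3) = (3/5)(2/4)(1/3)(2/2) = 1/10; P(data | r = 4) = (4/5)(1/4)(0/3) = 0.
Multiplying each by its prior: 1/4 · 0 = 0, 1/4 · 1/10 = 1/40, 1/4 · 1/10 = 1/40, 1/4 · 0 = 0; with total 1/20.
Therefore the posterior P(r = 3 | data) = (1/40) / (1/20) = 1/2.

0.500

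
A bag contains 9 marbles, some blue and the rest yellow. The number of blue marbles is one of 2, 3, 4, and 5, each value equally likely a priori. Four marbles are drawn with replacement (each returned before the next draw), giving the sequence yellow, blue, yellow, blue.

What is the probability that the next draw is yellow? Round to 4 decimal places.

0.5822

The likelihood of the observed sequence under each hypothesis: P(data | r = 2) = (7/9)(2/9)(7/9)(2/9) = 0.029873; P(data | r = 3) = (6/9)(3/9)(6/9)(3/9) = 0.049383; P(data | r = 4) = (5/9)(4/9)(5/9)(4/9) = 0.060966; P(data | r = 5) = (4/9)(5/9)(4/9)(5/9) = 0.060966.
The prior-weighted likelihoods are 1/4 · 0.029873 = 0.0074684, 1/4 · 0.049383 = 0.012346, 1/4 · 0.060966 = 0.015242, 1/4 · 0.060966 = 0.015242; with total 0.050297.
Normalising, the posterior is P(r = 2 | data) = 0.14848, P(r = 3 | data) = 0.24545, P(r = 4 | data) = 0.30303, P(r = 5 | data) = 0.30303.
So P(yellow next | data) = Σ P(yellow next | H) P(H | data) = (7/9)(0.14848) + (2/3)(0.24545) + (5/9)(0.30303) + (4/9)(0.30303) = 0.58215.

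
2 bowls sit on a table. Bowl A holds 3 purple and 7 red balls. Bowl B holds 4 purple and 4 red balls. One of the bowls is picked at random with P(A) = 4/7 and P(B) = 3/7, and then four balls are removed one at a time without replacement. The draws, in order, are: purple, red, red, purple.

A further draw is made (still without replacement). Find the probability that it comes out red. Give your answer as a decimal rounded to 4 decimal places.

0.6458

For each hypothesis, P(data | H) works out to: P(data | bowl A) = (3/10)(7/9)(6/8)(2/7) = 1/20; P(data | bowl B) = (4/8)(4/7)(3/6)(3/5) = 3/35.
Multiplying each by its prior: 4/7 · 1/20 = 1/35, 3/7 · 3/35 = 9/245; summing to 16/245.
The posterior is then P(bowl A | data) = 7/16, P(bowl B | data) = 9/16.
So P(red next | data) = Σ P(red next | H) P(H | data) = (5/6)(7/16) + (1/2)(9/16) = 31/48.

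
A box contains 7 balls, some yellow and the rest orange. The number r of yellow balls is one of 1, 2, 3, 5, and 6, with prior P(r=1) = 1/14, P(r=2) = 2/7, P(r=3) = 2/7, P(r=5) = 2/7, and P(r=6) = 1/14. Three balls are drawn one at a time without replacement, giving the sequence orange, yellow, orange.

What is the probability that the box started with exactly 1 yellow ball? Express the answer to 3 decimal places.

For each hypothesis, P(data | H) works out to: P(data | r = 1) = (6/7)(1/6)(5/5) = 0.14286; P(data | r = 2) = (5/7)(2/6)(4/5) = 0.19048; P(data | r = 3) = (4/7)(3/6)(3/5) = 0.17143; P(data | r = 5) = (2/7)(5/6)(1/5) = 0.047619; P(data | r = 6) = (1/7)(6/6)(0/5) = 0.
The prior-weighted likelihoods are 1/14 · 0.14286 = 0.010204, 2/7 · 0.19048 = 0.054422, 2/7 · 0.17143 = 0.04898, 2/7 · 0.047619 = 0.013605, 1/14 · 0 = 0; these sum to 0.12721.
Therefore the posterior P(r = 1 | data) = (0.010204) / (0.12721) = 0.080214.

0.080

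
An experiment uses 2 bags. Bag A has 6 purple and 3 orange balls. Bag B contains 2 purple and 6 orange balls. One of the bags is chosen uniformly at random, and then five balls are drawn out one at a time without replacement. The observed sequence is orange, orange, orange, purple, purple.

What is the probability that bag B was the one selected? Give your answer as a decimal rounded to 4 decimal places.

Under each hypothesis, the probability of the observed sequence is: P(data | bag A) = (3/9)(2/8)(1/7)(6/6)(5/5) = 1/84; P(data | bag B) = (6/8)(5/7)(4/6)(2/5)(1/4) = 1/28.
Weighting by the prior gives 1/2 · 1/84 = 1/168, 1/2 · 1/28 = 1/56; summing to 1/42.
By Bayes' rule, P(bag B | data) = (1/56) / (1/42) = 3/4.

0.7500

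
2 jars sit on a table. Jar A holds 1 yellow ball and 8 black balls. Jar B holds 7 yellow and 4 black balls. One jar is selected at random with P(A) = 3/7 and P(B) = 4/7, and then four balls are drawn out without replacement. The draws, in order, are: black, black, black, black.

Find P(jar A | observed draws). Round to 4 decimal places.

0.9928

Compute the likelihood of the observed sequence for each case: P(data | jar A) = (8/9)(7/8)(6/7)(5/6) = 0.55556; P(data | jar B) = (4/11)(3/10)(2/9)(1/8) = 0.0030303.
Multiplying each by its prior: 3/7 · 0.55556 = 0.2381, 4/7 · 0.0030303 = 0.0017316; with total 0.23983.
Therefore the posterior P(jar A | data) = (0.2381) / (0.23983) = 0.99278.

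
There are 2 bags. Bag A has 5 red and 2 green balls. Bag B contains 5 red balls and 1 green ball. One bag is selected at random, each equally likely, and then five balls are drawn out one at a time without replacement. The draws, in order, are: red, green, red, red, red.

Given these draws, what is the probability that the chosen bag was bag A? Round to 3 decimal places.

0.364

For each hypothesis, P(data | H) works out to: P(data | bag A) = (5/7)(2/6)(4/5)(3/4)(2/3) = 2/21; P(data | bag B) = (5/6)(1/5)(4/4)(3/3)(2/2) = 1/6.
Multiplying each by its prior: 1/2 · 2/21 = 1/21, 1/2 · 1/6 = 1/12; with total 11/84.
By Bayes' rule, P(bag A | data) = (1/21) / (11/84) = 4/11.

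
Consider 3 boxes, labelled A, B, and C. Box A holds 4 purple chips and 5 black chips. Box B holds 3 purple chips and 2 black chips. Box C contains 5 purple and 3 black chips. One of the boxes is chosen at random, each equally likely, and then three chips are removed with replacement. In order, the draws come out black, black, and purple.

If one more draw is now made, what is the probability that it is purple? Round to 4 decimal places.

0.5404

The likelihood of the observed sequence under each hypothesis: P(data | box A) = (5/9)(5/9)(4/9) = 0.13717; P(data | box B) = (2/5)(2/5)(3/5) = 0.096; P(data | box C) = (3/8)(3/8)(5/8) = 0.087891.
Weighting by the prior gives 1/3 · 0.13717 = 0.045725, 1/3 · 0.096 = 0.032, 1/3 · 0.087891 = 0.029297; these sum to 0.10702.
Normalising, the posterior is P(box A | data) = 0.42725, P(box B | data) = 0.29901, P(box C | data) = 0.27375.
So P(purple next | data) = Σ P(purple next | H) P(H | data) = (4/9)(0.42725) + (3/5)(0.29901) + (5/8)(0.27375) = 0.54038.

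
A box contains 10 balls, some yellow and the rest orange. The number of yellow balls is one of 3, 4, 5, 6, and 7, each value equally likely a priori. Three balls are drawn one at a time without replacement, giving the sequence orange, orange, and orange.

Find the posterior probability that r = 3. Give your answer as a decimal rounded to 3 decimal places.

For each hypothesis, P(data | H) works out to: P(data | r = 3) = (7/10)(6/9)(5/8) = 7/24; P(data | r = 4) = (6/10)(5/9)(4/8) = 1/6; P(data | r = 5) = (5/10)(4/9)(3/8) = 1/12; P(data | r = 6) = (4/10)(3/9)(2/8) = 1/30; P(data | r = 7) = (3/10)(2/9)(1/8) = 1/120.
Multiplying each by its prior: 1/5 · 7/24 = 7/120, 1/5 · 1/6 = 1/30, 1/5 · 1/12 = 1/60, 1/5 · 1/30 = 1/150, 1/5 · 1/120 = 1/600; summing to 7/60.
So P(r = 3 | data) = (7/120) / (7/60) = 1/2.

0.500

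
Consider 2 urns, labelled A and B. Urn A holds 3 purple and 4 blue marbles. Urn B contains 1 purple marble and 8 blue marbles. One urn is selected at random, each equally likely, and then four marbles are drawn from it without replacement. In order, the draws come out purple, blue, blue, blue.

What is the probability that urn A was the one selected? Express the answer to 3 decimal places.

The likelihood of the observed sequence under each hypothesis: P(data | urn A) = (3/7)(4/6)(3/5)(2/4) = 3/35; P(data | urn B) = (1/9)(8/8)(7/7)(6/6) = 1/9.
Weighting by the prior gives 1/2 · 3/35 = 3/70, 1/2 · 1/9 = 1/18; these sum to 31/315.
Therefore the posterior P(urn A | data) = (3/70) / (31/315) = 27/62.

0.435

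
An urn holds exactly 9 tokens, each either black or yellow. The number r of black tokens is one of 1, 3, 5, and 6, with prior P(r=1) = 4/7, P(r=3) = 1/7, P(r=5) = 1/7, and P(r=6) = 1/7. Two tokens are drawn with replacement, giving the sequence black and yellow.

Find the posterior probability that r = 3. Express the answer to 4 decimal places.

Under each hypothesis, the probability of the observed sequence is: P(data | r = 1) = (1/9)(8/9) = 8/81; P(data | r = 3) = (3/9)(6/9) = 2/9; P(data | r = 5) = (5/9)(4/9) = 20/81; P(data | r = 6) = (6/9)(3/9) = 2/9.
Multiplying each by its prior: 4/7 · 8/81 = 32/567, 1/7 · 2/9 = 2/63, 1/7 · 20/81 = 20/567, 1/7 · 2/9 = 2/63; summing to 88/567.
Therefore the posterior P(r = 3 | data) = (2/63) / (88/567) = 9/44.

0.2045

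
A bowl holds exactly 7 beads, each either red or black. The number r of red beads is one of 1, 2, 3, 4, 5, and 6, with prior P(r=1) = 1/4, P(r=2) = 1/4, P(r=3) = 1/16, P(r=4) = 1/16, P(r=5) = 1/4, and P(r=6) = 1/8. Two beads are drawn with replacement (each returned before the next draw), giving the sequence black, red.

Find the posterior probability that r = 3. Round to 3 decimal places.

0.086

Compute the likelihood of the observed sequence for each case: P(data | r = 1) = (6/7)(1/7) = 6/49; P(data | r = 2) = (5/7)(2/7) = 10/49; P(data | r = 3) = (4/7)(3/7) = 12/49; P(data | r = 4) = (3/7)(4/7) = 12/49; P(data | r = 5) = (2/7)(5/7) = 10/49; P(data | r = 6) = (1/7)(6/7) = 6/49.
The prior-weighted likelihoods are 1/4 · 6/49 = 3/98, 1/4 · 10/49 = 5/98, 1/16 · 12/49 = 3/196, 1/16 · 12/49 = 3/196, 1/4 · 10/49 = 5/98, 1/8 · 6/49 = 3/196; with total 5/28.
By Bayes' rule, P(r = 3 | data) = (3/196) / (5/28) = 3/35.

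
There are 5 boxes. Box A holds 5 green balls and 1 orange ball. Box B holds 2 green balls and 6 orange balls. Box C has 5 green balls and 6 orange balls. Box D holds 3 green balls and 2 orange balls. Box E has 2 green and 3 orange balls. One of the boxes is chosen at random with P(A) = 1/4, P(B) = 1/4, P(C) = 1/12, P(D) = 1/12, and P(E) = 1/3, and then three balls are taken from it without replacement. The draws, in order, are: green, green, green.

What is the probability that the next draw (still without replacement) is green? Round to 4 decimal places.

0.6113

The likelihood of the observed sequence under each hypothesis: P(data | box A) = (5/6)(4/5)(3/4) = 1/2; P(data | box B) = (2/8)(1/7)(0/6) = 0; P(data | box C) = (5/11)(4/10)(3/9) = 2/33; P(data | box D) = (3/5)(2/4)(1/3) = 1/10; P(data | box E) = (2/5)(1/4)(0/3) = 0.
Weighting by the prior gives 1/4 · 1/2 = 1/8, 1/4 · 0 = 0, 1/12 · 2/33 = 1/198, 1/12 · 1/10 = 1/120, 1/3 · 0 = 0; summing to 137/990.
The posterior is then P(box A | data) = 495/548, P(box B | data) = 0, P(box C | data) = 5/137, P(box D | data) = 33/548, P(box E | data) = 0.
Averaging over the posterior, P(green next | data) = (2/3)(495/548) + (1/4)(5/137) + (0)(33/548) = 335/548.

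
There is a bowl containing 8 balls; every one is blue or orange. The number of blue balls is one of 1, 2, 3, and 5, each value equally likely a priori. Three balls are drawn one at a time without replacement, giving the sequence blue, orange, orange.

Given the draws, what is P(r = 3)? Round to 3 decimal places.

0.313

Under each hypothesis, the probability of the observed sequence is: P(data | r = 1) = (1/8)(7/7)(6/6) = 1/8; P(data | r = 2) = (2/8)(6/7)(5/6) = 5/28; P(data | r = 3) = (3/8)(5/7)(4/6) = 5/28; P(data | r = 5) = (5/8)(3/7)(2/6) = 5/56.
The prior-weighted likelihoods are 1/4 · 1/8 = 1/32, 1/4 · 5/28 = 5/112, 1/4 · 5/28 = 5/112, 1/4 · 5/56 = 5/224; with total 1/7.
So P(r = 3 | data) = (5/112) / (1/7) = 5/16.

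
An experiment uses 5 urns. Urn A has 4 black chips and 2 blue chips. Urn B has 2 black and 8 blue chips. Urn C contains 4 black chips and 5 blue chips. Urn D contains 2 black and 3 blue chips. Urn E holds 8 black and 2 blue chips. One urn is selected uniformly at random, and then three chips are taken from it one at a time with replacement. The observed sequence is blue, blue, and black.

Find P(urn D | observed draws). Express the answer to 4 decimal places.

0.2795

Under each hypothesis, the probability of the observed sequence is: P(data | urn A) = (2/6)(2/6)(4/6) = 0.074074; P(data | urn B) = (8/10)(8/10)(2/10) = 0.128; P(data | urn C) = (5/9)(5/9)(4/9) = 0.13717; P(data | urn D) = (3/5)(3/5)(2/5) = 0.144; P(data | urn E) = (2/10)(2/10)(8/10) = 0.032.
Weighting by the prior gives 1/5 · 0.074074 = 0.014815, 1/5 · 0.128 = 0.0256, 1/5 · 0.13717 = 0.027435, 1/5 · 0.144 = 0.0288, 1/5 · 0.032 = 0.0064; summing to 0.10305.
So P(urn D | data) = (0.0288) / (0.10305) = 0.27948.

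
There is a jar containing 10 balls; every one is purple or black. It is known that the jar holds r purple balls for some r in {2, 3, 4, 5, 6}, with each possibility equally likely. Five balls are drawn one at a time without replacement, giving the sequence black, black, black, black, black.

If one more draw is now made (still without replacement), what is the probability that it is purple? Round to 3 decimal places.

0.486

For each hypothesis, P(data | H) works out to: P(data | r = 2) = (8/10)(7/9)(6/8)(5/7)(4/6) = 0.22222; P(data | r = 3) = (7/10)(6/9)(5/8)(4/7)(3/6) = 0.083333; P(data | r = 4) = (6/10)(5/9)(4/8)(3/7)(2/6) = 0.02381; P(data | r = 5) = (5/10)(4/9)(3/8)(2/7)(1/6) = 0.0039683; P(data | r = 6) = (4/10)(3/9)(2/8)(1/7)(0/6) = 0.
The prior-weighted likelihoods are 1/5 · 0.22222 = 0.044444, 1/5 · 0.083333 = 0.016667, 1/5 · 0.02381 = 0.0047619, 1/5 · 0.0039683 = 0.00079365, 1/5 · 0 = 0; summing to 0.066667.
Normalising, the posterior is P(r = 2 | data) = 0.66667, P(r = 3 | data) = 0.25, P(r = 4 | data) = 0.071429, P(r = 5 | data) = 0.011905, P(r = 6 | data) = 0.
Averaging over the posterior, P(purple next | data) = (2/5)(0.66667) + (3/5)(0.25) + (4/5)(0.071429) + (1)(0.011905) = 0.48571.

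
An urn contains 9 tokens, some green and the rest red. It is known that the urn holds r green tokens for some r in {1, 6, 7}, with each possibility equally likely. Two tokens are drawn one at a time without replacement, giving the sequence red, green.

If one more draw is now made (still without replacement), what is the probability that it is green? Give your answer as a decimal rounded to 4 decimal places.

0.6214

Compute the likelihood of the observed sequence for each case: P(data | r = 1) = (8/9)(1/8) = 1/9; P(data | r = 6) = (3/9)(6/8) = 1/4; P(data | r = 7) = (2/9)(7/8) = 7/36.
Multiplying each by its prior: 1/3 · 1/9 = 1/27, 1/3 · 1/4 = 1/12, 1/3 · 7/36 = 7/108; with total 5/27.
Normalising, the posterior is P(r = 1 | data) = 1/5, P(r = 6 | data) = 9/20, P(r = 7 | data) = 7/20.
The predictive probability is P(green next | data) = (0)(1/5) + (5/7)(9/20) + (6/7)(7/20) = 87/140.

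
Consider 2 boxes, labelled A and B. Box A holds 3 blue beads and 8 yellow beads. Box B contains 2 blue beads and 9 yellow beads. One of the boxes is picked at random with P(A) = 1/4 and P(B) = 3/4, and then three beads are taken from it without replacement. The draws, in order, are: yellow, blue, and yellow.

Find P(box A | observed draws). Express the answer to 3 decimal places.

0.280

Under each hypothesis, the probability of the observed sequence is: P(data | box A) = (8/11)(3/10)(7/9) = 28/165; P(data | box B) = (9/11)(2/10)(8/9) = 8/55.
The prior-weighted likelihoods are 1/4 · 28/165 = 7/165, 3/4 · 8/55 = 6/55; summing to 5/33.
So P(box A | data) = (7/165) / (5/33) = 7/25.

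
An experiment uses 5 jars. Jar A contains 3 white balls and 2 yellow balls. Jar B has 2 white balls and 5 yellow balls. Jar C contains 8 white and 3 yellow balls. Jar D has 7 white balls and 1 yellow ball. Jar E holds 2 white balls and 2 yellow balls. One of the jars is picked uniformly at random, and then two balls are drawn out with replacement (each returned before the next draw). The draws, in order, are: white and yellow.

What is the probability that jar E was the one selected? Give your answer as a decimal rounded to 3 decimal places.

0.250

Under each hypothesis, the probability of the observed sequence is: P(data | jar A) = (3/5)(2/5) = 0.24; P(data | jar B) = (2/7)(5/7) = 0.20408; P(data | jar C) = (8/11)(3/11) = 0.19835; P(data | jar D) = (7/8)(1/8) = 0.10938; P(data | jar E) = (2/4)(2/4) = 0.25.
Weighting by the prior gives 1/5 · 0.24 = 0.048, 1/5 · 0.20408 = 0.040816, 1/5 · 0.19835 = 0.039669, 1/5 · 0.10938 = 0.021875, 1/5 · 0.25 = 0.05; with total 0.20036.
By Bayes' rule, P(jar E | data) = (0.05) / (0.20036) = 0.24955.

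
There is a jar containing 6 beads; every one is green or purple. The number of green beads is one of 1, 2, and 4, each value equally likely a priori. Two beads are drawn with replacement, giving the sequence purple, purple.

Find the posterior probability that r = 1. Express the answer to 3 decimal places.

For each hypothesis, P(data | H) works out to: P(data | r = 1) = (5/6)(5/6) = 25/36; P(data | r = 2) = (4/6)(4/6) = 4/9; P(data | r = 4) = (2/6)(2/6) = 1/9.
The prior-weighted likelihoods are 1/3 · 25/36 = 25/108, 1/3 · 4/9 = 4/27, 1/3 · 1/9 = 1/27; with total 5/12.
By Bayes' rule, P(r = 1 | data) = (25/108) / (5/12) = 5/9.

0.556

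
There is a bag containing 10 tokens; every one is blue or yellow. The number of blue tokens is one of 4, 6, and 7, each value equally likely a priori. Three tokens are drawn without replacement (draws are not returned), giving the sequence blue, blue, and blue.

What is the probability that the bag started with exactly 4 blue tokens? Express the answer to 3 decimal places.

The likelihood of the observed sequence under each hypothesis: P(data | r = 4) = (4/10)(3/9)(2/8) = 1/30; P(data | r = 6) = (6/10)(5/9)(4/8) = 1/6; P(data | r = 7) = (7/10)(6/9)(5/8) = 7/24.
The prior-weighted likelihoods are 1/3 · 1/30 = 1/90, 1/3 · 1/6 = 1/18, 1/3 · 7/24 = 7/72; summing to 59/360.
Therefore the posterior P(r = 4 | data) = (1/90) / (59/360) = 4/59.

0.068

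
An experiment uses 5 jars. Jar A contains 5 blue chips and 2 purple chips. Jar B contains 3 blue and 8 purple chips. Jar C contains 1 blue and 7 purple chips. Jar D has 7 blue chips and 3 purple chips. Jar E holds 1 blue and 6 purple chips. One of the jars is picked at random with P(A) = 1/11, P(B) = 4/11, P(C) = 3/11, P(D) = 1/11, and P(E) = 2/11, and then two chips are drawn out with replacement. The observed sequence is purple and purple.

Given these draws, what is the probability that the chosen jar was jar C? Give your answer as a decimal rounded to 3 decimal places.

0.379

The likelihood of the observed sequence under each hypothesis: P(data | jar A) = (2/7)(2/7) = 0.081633; P(data | jar B) = (8/11)(8/11) = 0.52893; P(data | jar C) = (7/8)(7/8) = 0.76562; P(data | jar D) = (3/10)(3/10) = 0.09; P(data | jar E) = (6/7)(6/7) = 0.73469.
Multiplying each by its prior: 1/11 · 0.081633 = 0.0074212, 4/11 · 0.52893 = 0.19234, 3/11 · 0.76562 = 0.20881, 1/11 · 0.09 = 0.0081818, 2/11 · 0.73469 = 0.13358; these sum to 0.55033.
Therefore the posterior P(jar C | data) = (0.20881) / (0.55033) = 0.37942.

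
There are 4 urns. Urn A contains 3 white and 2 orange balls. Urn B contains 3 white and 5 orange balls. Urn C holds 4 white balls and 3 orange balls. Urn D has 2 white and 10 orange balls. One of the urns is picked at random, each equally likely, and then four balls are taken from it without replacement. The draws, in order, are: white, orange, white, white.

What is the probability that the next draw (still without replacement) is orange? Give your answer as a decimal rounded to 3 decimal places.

0.860

Compute the likelihood of the observed sequence for each case: P(data | urn A) = (3/5)(2/4)(2/3)(1/2) = 0.1; P(data | urn B) = (3/8)(5/7)(2/6)(1/5) = 0.017857; P(data | urn C) = (4/7)(3/6)(3/5)(2/4) = 0.085714; P(data | urn D) = (2/12)(10/11)(1/10)(0/9) = 0.
The prior-weighted likelihoods are 1/4 · 0.1 = 0.025, 1/4 · 0.017857 = 0.0044643, 1/4 · 0.085714 = 0.021429, 1/4 · 0 = 0; these sum to 0.050893.
Normalising, the posterior is P(urn A | data) = 0.49123, P(urn B | data) = 0.087719, P(urn C | data) = 0.42105, P(urn D | data) = 0.
The predictive probability is P(orange next | data) = (1)(0.49123) + (1)(0.087719) + (2/3)(0.42105) = 0.85965.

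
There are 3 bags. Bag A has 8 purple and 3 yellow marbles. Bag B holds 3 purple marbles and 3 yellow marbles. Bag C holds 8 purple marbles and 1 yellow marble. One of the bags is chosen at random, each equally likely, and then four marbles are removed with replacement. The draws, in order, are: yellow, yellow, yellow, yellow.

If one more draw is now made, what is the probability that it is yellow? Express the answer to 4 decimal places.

0.4807

For each hypothesis, P(data | H) works out to: P(data | bag A) = (3/11)(3/11)(3/11)(3/11) = 0.0055324; P(data | bag B) = (3/6)(3/6)(3/6)(3/6) = 0.0625; P(data | bag C) = (1/9)(1/9)(1/9)(1/9) = 0.00015242.
The prior-weighted likelihoods are 1/3 · 0.0055324 = 0.0018441, 1/3 · 0.0625 = 0.020833, 1/3 · 0.00015242 = 5.0805e-05; these sum to 0.022728.
Normalising, the posterior is P(bag A | data) = 0.081138, P(bag B | data) = 0.91663, P(bag C | data) = 0.0022353.
Averaging over the posterior, P(yellow next | data) = (3/11)(0.081138) + (1/2)(0.91663) + (1/9)(0.0022353) = 0.48069.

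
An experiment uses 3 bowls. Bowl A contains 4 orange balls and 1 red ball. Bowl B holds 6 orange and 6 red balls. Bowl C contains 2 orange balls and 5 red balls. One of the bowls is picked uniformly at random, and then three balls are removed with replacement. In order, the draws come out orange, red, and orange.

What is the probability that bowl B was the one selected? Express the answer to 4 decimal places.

The likelihood of the observed sequence under each hypothesis: P(data | bowl A) = (4/5)(1/5)(4/5) = 0.128; P(data | bowl B) = (6/12)(6/12)(6/12) = 0.125; P(data | bowl C) = (2/7)(5/7)(2/7) = 0.058309.
Multiplying each by its prior: 1/3 · 0.128 = 0.042667, 1/3 · 0.125 = 0.041667, 1/3 · 0.058309 = 0.019436; with total 0.10377.
Therefore the posterior P(bowl B | data) = (0.041667) / (0.10377) = 0.40153.

0.4015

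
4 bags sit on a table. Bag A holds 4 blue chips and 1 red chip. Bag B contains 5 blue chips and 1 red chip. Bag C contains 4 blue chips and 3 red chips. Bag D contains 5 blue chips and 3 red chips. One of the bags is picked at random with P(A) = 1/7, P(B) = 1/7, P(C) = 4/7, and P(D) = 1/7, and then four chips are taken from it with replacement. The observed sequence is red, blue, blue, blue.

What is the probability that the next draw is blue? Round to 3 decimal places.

0.659

Compute the likelihood of the observed sequence for each case: P(data | bag A) = (1/5)(4/5)(4/5)(4/5) = 0.1024; P(data | bag B) = (1/6)(5/6)(5/6)(5/6) = 0.096451; P(data | bag C) = (3/7)(4/7)(4/7)(4/7) = 0.079967; P(data | bag D) = (3/8)(5/8)(5/8)(5/8) = 0.091553.
The prior-weighted likelihoods are 1/7 · 0.1024 = 0.014629, 1/7 · 0.096451 = 0.013779, 4/7 · 0.079967 = 0.045695, 1/7 · 0.091553 = 0.013079; with total 0.087181.
Dividing through by the total gives posterior P(bag A | data) = 0.16779, P(bag B | data) = 0.15805, P(bag C | data) = 0.52414, P(bag D | data) = 0.15002.
So P(blue next | data) = Σ P(blue next | H) P(H | data) = (4/5)(0.16779) + (5/6)(0.15805) + (4/7)(0.52414) + (5/8)(0.15002) = 0.65921.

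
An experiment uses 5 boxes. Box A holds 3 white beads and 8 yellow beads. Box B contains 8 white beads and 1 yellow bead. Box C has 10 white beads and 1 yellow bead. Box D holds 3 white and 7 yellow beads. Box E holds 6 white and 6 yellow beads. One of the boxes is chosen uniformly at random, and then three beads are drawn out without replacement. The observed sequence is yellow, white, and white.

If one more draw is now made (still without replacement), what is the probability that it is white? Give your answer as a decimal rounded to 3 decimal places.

0.622

For each hypothesis, P(data | H) works out to: P(data | box A) = (8/11)(3/10)(2/9) = 0.048485; P(data | box B) = (1/9)(8/8)(7/7) = 0.11111; P(data | box C) = (1/11)(10/10)(9/9) = 0.090909; P(data | box D) = (7/10)(3/9)(2/8) = 0.058333; P(data | box E) = (6/12)(6/11)(5/10) = 0.13636.
The prior-weighted likelihoods are 1/5 · 0.048485 = 0.009697, 1/5 · 0.11111 = 0.022222, 1/5 · 0.090909 = 0.018182, 1/5 · 0.058333 = 0.011667, 1/5 · 0.13636 = 0.027273; summing to 0.08904.
Normalising, the posterior is P(box A | data) = 0.10891, P(box B | data) = 0.24957, P(box C | data) = 0.2042, P(box D | data) = 0.13103, P(box E | data) = 0.3063.
The predictive probability is P(white next | data) = (1/8)(0.10891) + (1)(0.24957) + (1)(0.2042) + (1/7)(0.13103) + (4/9)(0.3063) = 0.62223.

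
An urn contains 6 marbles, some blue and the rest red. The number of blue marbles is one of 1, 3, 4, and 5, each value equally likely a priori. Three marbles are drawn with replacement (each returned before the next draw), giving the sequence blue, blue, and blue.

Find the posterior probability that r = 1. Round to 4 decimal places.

0.0046

For each hypothesis, P(data | H) works out to: P(data | r = 1) = (1/6)(1/6)(1/6) = 1/216; P(data | r = 3) = (3/6)(3/6)(3/6) = 1/8; P(data | r = 4) = (4/6)(4/6)(4/6) = 8/27; P(data | r = 5) = (5/6)(5/6)(5/6) = 125/216.
Weighting by the prior gives 1/4 · 1/216 = 1/864, 1/4 · 1/8 = 1/32, 1/4 · 8/27 = 2/27, 1/4 · 125/216 = 125/864; these sum to 217/864.
Therefore the posterior P(r = 1 | data) = (1/864) / (217/864) = 1/217.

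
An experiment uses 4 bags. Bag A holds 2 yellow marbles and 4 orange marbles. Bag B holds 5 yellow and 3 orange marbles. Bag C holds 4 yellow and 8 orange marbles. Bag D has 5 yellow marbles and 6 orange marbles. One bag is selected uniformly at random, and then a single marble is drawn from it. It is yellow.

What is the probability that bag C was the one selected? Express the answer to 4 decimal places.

0.1909

The likelihood of this draw under each hypothesis: P(data | bag A) = (2/6) = 0.33333; P(data | bag B) = (5/8) = 0.625; P(data | bag C) = (4/12) = 0.33333; P(data | bag D) = (5/11) = 0.45455.
Weighting by the prior gives 1/4 · 0.33333 = 0.083333, 1/4 · 0.625 = 0.15625, 1/4 · 0.33333 = 0.083333, 1/4 · 0.45455 = 0.11364; these sum to 0.43655.
So P(bag C | data) = (0.083333) / (0.43655) = 0.19089.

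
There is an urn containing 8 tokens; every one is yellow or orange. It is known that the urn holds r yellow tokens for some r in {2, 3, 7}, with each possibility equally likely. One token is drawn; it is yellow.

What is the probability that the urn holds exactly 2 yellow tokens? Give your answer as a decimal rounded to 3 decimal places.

0.167

The likelihood of this draw under each hypothesis: P(data | r = 2) = (2/8) = 1/4; P(data | r = 3) = (3/8) = 3/8; P(data | r = 7) = (7/8) = 7/8.
Weighting by the prior gives 1/3 · 1/4 = 1/12, 1/3 · 3/8 = 1/8, 1/3 · 7/8 = 7/24; summing to 1/2.
Therefore the posterior P(r = 2 | data) = (1/12) / (1/2) = 1/6.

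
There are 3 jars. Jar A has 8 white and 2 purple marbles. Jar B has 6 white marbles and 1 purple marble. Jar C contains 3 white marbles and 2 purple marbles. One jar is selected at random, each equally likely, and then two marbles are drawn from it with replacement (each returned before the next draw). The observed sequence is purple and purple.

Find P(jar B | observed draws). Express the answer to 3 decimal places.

0.093

For each hypothesis, P(data | H) works out to: P(data | jar A) = (2/10)(2/10) = 1/25; P(data | jar B) = (1/7)(1/7) = 1/49; P(data | jar C) = (2/5)(2/5) = 4/25.
The prior-weighted likelihoods are 1/3 · 1/25 = 1/75, 1/3 · 1/49 = 1/147, 1/3 · 4/25 = 4/75; with total 18/245.
Hence P(jar B | data) = (1/147) / (18/245) = 5/54.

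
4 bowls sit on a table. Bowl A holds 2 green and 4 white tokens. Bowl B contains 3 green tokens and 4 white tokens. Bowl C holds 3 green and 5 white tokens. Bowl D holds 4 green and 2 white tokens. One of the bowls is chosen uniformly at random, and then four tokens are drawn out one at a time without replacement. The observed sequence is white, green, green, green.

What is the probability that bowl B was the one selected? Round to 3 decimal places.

For each hypothesis, P(data | H) works out to: P(data | bowl A) = (4/6)(2/5)(1/4)(0/3) = 0; P(data | bowl B) = (4/7)(3/6)(2/5)(1/4) = 0.028571; P(data | bowl C) = (5/8)(3/7)(2/6)(1/5) = 0.017857; P(data | bowl D) = (2/6)(4/5)(3/4)(2/3) = 0.13333.
Weighting by the prior gives 1/4 · 0 = 0, 1/4 · 0.028571 = 0.0071429, 1/4 · 0.017857 = 0.0044643, 1/4 · 0.13333 = 0.033333; with total 0.04494.
Hence P(bowl B | data) = (0.0071429) / (0.04494) = 0.15894.

0.159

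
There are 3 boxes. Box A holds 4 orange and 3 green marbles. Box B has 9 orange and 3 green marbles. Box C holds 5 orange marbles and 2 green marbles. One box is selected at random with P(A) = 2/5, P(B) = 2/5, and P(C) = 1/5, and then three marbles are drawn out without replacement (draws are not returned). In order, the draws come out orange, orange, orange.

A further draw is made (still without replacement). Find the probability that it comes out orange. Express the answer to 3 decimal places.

0.555

Compute the likelihood of the observed sequence for each case: P(data | box A) = (4/7)(3/6)(2/5) = 0.11429; P(data | box B) = (9/12)(8/11)(7/10) = 0.38182; P(data | box C) = (5/7)(4/6)(3/5) = 0.28571.
Weighting by the prior gives 2/5 · 0.11429 = 0.045714, 2/5 · 0.38182 = 0.15273, 1/5 · 0.28571 = 0.057143; with total 0.25558.
The posterior is then P(box A | data) = 0.17886, P(box B | data) = 0.59756, P(box C | data) = 0.22358.
The predictive probability is P(orange next | data) = (1/4)(0.17886) + (2/3)(0.59756) + (1/2)(0.22358) = 0.55488.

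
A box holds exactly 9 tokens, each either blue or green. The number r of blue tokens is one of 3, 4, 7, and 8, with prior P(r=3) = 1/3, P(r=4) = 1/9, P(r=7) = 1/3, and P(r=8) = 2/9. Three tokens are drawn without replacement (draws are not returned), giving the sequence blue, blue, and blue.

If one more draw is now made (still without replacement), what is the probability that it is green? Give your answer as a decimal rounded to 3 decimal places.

For each hypothesis, P(data | H) works out to: P(data | r = 3) = (3/9)(2/8)(1/7) = 1/84; P(data | r = 4) = (4/9)(3/8)(2/7) = 1/21; P(data | r = 7) = (7/9)(6/8)(5/7) = 5/12; P(data | r = 8) = (8/9)(7/8)(6/7) = 2/3.
The prior-weighted likelihoods are 1/3 · 1/84 = 1/252, 1/9 · 1/21 = 1/189, 1/3 · 5/12 = 5/36, 2/9 · 2/3 = 4/27; summing to 8/27.
Normalising, the posterior is P(r = 3 | data) = 3/224, P(r = 4 | data) = 1/56, P(r = 7 | data) = 15/32, P(r = 8 | data) = 1/2.
Averaging over the posterior, P(green next | data) = (1)(3/224) + (5/6)(1/56) + (1/3)(15/32) + (1/6)(1/2) = 15/56.

0.268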